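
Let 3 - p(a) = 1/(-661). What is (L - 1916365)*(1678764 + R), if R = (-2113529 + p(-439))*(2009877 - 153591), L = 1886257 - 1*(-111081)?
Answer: -209987763121171397538/661 ≈ -3.1768e+17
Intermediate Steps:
p(a) = 1984/661 (p(a) = 3 - 1/(-661) = 3 - 1*(-1/661) = 3 + 1/661 = 1984/661)
L = 1997338 (L = 1886257 + 111081 = 1997338)
R = -2593307064995910/661 (R = (-2113529 + 1984/661)*(2009877 - 153591) = -1397040685/661*1856286 = -2593307064995910/661 ≈ -3.9233e+12)
(L - 1916365)*(1678764 + R) = (1997338 - 1916365)*(1678764 - 2593307064995910/661) = 80973*(-2593305955332906/661) = -209987763121171397538/661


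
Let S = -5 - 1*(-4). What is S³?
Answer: -1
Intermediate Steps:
S = -1 (S = -5 + 4 = -1)
S³ = (-1)³ = -1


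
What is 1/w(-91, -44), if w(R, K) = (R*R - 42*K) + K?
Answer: 1/10085 ≈ 9.9157e-5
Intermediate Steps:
w(R, K) = R² - 41*K (w(R, K) = (R² - 42*K) + K = R² - 41*K)
1/w(-91, -44) = 1/((-91)² - 41*(-44)) = 1/(8281 + 1804) = 1/10085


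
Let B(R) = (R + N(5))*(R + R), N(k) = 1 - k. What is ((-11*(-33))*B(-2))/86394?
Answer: 12/119 ≈ 0.10084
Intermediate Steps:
B(R) = 2*R*(-4 + R) (B(R) = (R + (1 - 1*5))*(R + R) = (R + (1 - 5))*(2*R) = (R - 4)*(2*R) = (-4 + R)*(2*R) = 2*R*(-4 + R))
((-11*(-33))*B(-2))/86394 = ((-11*(-33))*(2*(-2)*(-4 - 2)))/86394 = (363*(2*(-2)*(-6)))*(1/86394) = (363*24)*(1/86394) = 8712*(1/86394) = 12/119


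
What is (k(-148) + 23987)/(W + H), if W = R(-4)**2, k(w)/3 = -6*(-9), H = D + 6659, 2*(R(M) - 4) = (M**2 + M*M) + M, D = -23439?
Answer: -24149/16456 ≈ -1.4675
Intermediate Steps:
R(M) = 4 + M**2 + M/2 (R(M) = 4 + ((M**2 + M*M) + M)/2 = 4 + ((M**2 + M**2) + M)/2 = 4 + (2*M**2 + M)/2 = 4 + (M + 2*M**2)/2 = 4 + (M**2 + M/2) = 4 + M**2 + M/2)
H = -16780 (H = -23439 + 6659 = -16780)
k(w) = 162 (k(w) = 3*(-6*(-9)) = 3*54 = 162)
W = 324 (W = (4 + (-4)**2 + (1/2)*(-4))**2 = (4 + 16 - 2)**2 = 18**2 = 324)
(k(-148) + 23987)/(W + H) = (162 + 23987)/(324 - 16780) = 24149/(-16456) = 24149*(-1/16456) = -24149/16456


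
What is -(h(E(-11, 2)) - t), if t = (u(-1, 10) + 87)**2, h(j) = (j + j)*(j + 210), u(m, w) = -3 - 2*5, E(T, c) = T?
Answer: 9854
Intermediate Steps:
u(m, w) = -13 (u(m, w) = -3 - 10 = -13)
h(j) = 2*j*(210 + j) (h(j) = (2*j)*(210 + j) = 2*j*(210 + j))
t = 5476 (t = (-13 + 87)**2 = 74**2 = 5476)
-(h(E(-11, 2)) - t) = -(2*(-11)*(210 - 11) - 1*5476) = -(2*(-11)*199 - 5476) = -(-4378 - 5476) = -1*(-9854) = 9854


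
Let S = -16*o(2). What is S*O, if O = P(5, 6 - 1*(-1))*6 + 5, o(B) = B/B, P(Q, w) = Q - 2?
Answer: -368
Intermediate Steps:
P(Q, w) = -2 + Q
o(B) = 1
S = -16 (S = -16*1 = -16)
O = 23 (O = (-2 + 5)*6 + 5 = 3*6 + 5 = 18 + 5 = 23)
S*O = -16*23 = -368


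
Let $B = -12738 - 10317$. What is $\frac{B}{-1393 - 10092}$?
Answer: $\frac{4611}{2297} \approx 2.0074$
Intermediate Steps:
$B = -23055$ ($B = -12738 - 10317 = -23055$)
$\frac{B}{-1393 - 10092} = - \frac{23055}{-1393 - 10092} = - \frac{23055}{-11485} = \left(-23055\right) \left(- \frac{1}{11485}\right) = \frac{4611}{2297}$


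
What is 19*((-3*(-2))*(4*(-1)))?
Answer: -456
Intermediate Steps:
19*((-3*(-2))*(4*(-1))) = 19*(6*(-4)) = 19*(-24) = -456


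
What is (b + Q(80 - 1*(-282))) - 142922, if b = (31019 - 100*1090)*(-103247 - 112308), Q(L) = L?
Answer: 16809051895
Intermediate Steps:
b = 16809194455 (b = (31019 - 109000)*(-215555) = -77981*(-215555) = 16809194455)
(b + Q(80 - 1*(-282))) - 142922 = (16809194455 + (80 - 1*(-282))) - 142922 = (16809194455 + (80 + 282)) - 142922 = (16809194455 + 362) - 142922 = 16809194817 - 142922 = 16809051895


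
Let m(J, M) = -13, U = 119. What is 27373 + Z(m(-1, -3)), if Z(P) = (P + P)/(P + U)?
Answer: 1450756/53 ≈ 27373.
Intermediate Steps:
Z(P) = 2*P/(119 + P) (Z(P) = (P + P)/(P + 119) = (2*P)/(119 + P) = 2*P/(119 + P))
27373 + Z(m(-1, -3)) = 27373 + 2*(-13)/(119 - 13) = 27373 + 2*(-13)/106 = 27373 + 2*(-13)*(1/106) = 27373 - 13/53 = 1450756/53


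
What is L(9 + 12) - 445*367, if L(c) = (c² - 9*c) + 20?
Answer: -163043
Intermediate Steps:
L(c) = 20 + c² - 9*c
L(9 + 12) - 445*367 = (20 + (9 + 12)² - 9*(9 + 12)) - 445*367 = (20 + 21² - 9*21) - 163315 = (20 + 441 - 189) - 163315 = 272 - 163315 = -163043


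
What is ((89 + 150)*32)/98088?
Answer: 956/12261 ≈ 0.077971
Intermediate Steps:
((89 + 150)*32)/98088 = (239*32)*(1/98088) = 7648*(1/98088) = 956/12261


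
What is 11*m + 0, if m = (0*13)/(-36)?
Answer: 0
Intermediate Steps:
m = 0 (m = 0*(-1/36) = 0)
11*m + 0 = 11*0 + 0 = 0 + 0 = 0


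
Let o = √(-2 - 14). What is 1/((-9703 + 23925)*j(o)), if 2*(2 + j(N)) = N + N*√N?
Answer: 1/(28444*(-1 + I + 2*I^(3/2))) ≈ -7.2812e-6 - 7.2812e-6*I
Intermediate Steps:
o = 4*I (o = √(-16) = 4*I ≈ 4.0*I)
j(N) = -2 + N/2 + N^(3/2)/2 (j(N) = -2 + (N + N*√N)/2 = -2 + (N + N^(3/2))/2 = -2 + (N/2 + N^(3/2)/2) = -2 + N/2 + N^(3/2)/2)
1/((-9703 + 23925)*j(o)) = 1/((-9703 + 23925)*(-2 + (4*I)/2 + (4*I)^(3/2)/2)) = 1/(14222*(-2 + 2*I + (8*I^(3/2))/2)) = 1/(14222*(-2 + 2*I + 4*I^(3/2)))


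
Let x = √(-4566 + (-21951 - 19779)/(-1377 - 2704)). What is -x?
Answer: -2*I*√18968606349/4081 ≈ -67.496*I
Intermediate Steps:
x = 2*I*√18968606349/4081 (x = √(-4566 - 41730/(-4081)) = √(-4566 - 41730*(-1/4081)) = √(-4566 + 41730/4081) = √(-18592116/4081) = 2*I*√18968606349/4081 ≈ 67.496*I)
-x = -2*I*√18968606349/4081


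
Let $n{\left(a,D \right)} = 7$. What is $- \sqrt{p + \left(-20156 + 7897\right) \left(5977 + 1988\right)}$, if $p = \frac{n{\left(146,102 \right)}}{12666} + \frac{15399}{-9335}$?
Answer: $- \frac{i \sqrt{1365049639042993953229290}}{118237110} \approx - 9881.4 i$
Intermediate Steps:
$p = - \frac{194978389}{118237110}$ ($p = \frac{7}{12666} + \frac{15399}{-9335} = 7 \cdot \frac{1}{12666} + 15399 \left(- \frac{1}{9335}\right) = \frac{7}{12666} - \frac{15399}{9335} = - \frac{194978389}{118237110} \approx -1.649$)
$- \sqrt{p + \left(-20156 + 7897\right) \left(5977 + 1988\right)} = - \sqrt{- \frac{194978389}{118237110} + \left(-20156 + 7897\right) \left(5977 + 1988\right)} = - \sqrt{- \frac{194978389}{118237110} - 97642935} = - \sqrt{- \frac{11545018641296239}{118237110}} = - \frac{i \sqrt{1365049639042993953229290}}{118237110}$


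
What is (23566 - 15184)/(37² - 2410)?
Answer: -2794/347 ≈ -8.0519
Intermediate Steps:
(23566 - 15184)/(37² - 2410) = 8382/(1369 - 2410) = 8382/(-1041) = 8382*(-1/1041) = -2794/347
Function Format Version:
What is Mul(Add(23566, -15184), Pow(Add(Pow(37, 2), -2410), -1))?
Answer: Rational(-2794, 347) ≈ -8.0519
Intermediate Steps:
Mul(Add(23566, -15184), Pow(Add(Pow(37, 2), -2410), -1)) = Mul(8382, Pow(Add(1369, -2410), -1)) = Mul(8382, Pow(-1041, -1)) = Mul(8382, Rational(-1, 1041)) = Rational(-2794, 347)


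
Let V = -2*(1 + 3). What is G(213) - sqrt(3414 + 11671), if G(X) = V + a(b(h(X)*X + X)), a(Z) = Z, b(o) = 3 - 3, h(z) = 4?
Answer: -8 - sqrt(15085) ≈ -130.82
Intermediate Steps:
b(o) = 0
V = -8 (V = -2*4 = -8)
G(X) = -8 (G(X) = -8 + 0 = -8)
G(213) - sqrt(3414 + 11671) = -8 - sqrt(3414 + 11671) = -8 - sqrt(15085)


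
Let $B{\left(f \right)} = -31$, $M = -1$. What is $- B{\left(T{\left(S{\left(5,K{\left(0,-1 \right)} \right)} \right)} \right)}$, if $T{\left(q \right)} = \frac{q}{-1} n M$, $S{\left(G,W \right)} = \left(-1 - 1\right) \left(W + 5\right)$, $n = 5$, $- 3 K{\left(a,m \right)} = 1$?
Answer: $31$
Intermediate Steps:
$K{\left(a,m \right)} = - \frac{1}{3}$ ($K{\left(a,m \right)} = \left(- \frac{1}{3}\right) 1 = - \frac{1}{3}$)
$S{\left(G,W \right)} = -10 - 2 W$ ($S{\left(G,W \right)} = - 2 \left(5 + W\right) = -10 - 2 W$)
$T{\left(q \right)} = 5 q$ ($T{\left(q \right)} = \frac{q}{-1} \cdot 5 \left(-1\right) = q \left(-1\right) 5 \left(-1\right) = - q 5 \left(-1\right) = - 5 q \left(-1\right) = 5 q$)
$- B{\left(T{\left(S{\left(5,K{\left(0,-1 \right)} \right)} \right)} \right)} = \left(-1\right) \left(-31\right) = 31$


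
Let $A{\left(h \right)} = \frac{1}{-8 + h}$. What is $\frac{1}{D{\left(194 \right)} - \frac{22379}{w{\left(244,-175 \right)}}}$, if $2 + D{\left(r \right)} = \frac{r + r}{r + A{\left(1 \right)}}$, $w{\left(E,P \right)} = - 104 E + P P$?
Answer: $- \frac{7122893}{30357805} \approx -0.23463$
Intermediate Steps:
$w{\left(E,P \right)} = P^{2} - 104 E$ ($w{\left(E,P \right)} = - 104 E + P^{2} = P^{2} - 104 E$)
$D{\left(r \right)} = -2 + \frac{2 r}{- \frac{1}{7} + r}$ ($D{\left(r \right)} = -2 + \frac{r + r}{r + \frac{1}{-8 + 1}} = -2 + \frac{2 r}{r + \frac{1}{-7}} = -2 + \frac{2 r}{r - \frac{1}{7}} = -2 + \frac{2 r}{- \frac{1}{7} + r}$)
$\frac{1}{D{\left(194 \right)} - \frac{22379}{w{\left(244,-175 \right)}}} = \frac{1}{\frac{2}{-1 + 7 \cdot 194} - \frac{22379}{\left(-175\right)^{2} - 25376}} = \frac{1}{\frac{2}{-1 + 1358} - \frac{22379}{30625 - 25376}} = \frac{1}{\frac{2}{1357} - \frac{22379}{5249}} = \frac{1}{- \frac{30357805}{7122893}} = - \frac{7122893}{30357805}$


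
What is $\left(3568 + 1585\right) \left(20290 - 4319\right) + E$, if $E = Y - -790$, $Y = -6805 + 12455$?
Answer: $82305003$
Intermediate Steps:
$Y = 5650$
$E = 6440$ ($E = 5650 - -790 = 5650 + \left(-7023 + 7813\right) = 5650 + 790 = 6440$)
$\left(3568 + 1585\right) \left(20290 - 4319\right) + E = \left(3568 + 1585\right) \left(20290 - 4319\right) + 6440 = 5153 \cdot 15971 + 6440 = 82298563 + 6440 = 82305003$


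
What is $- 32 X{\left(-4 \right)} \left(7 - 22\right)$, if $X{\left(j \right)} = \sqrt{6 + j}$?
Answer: $480 \sqrt{2} \approx 678.82$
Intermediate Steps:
$- 32 X{\left(-4 \right)} \left(7 - 22\right) = - 32 \sqrt{6 - 4} \left(7 - 22\right) = - 32 \sqrt{2} \left(-15\right) = 480 \sqrt{2}$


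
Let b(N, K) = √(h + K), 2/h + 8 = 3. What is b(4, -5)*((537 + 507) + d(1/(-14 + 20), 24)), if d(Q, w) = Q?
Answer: 1253*I*√15/2 ≈ 2426.4*I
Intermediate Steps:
h = -⅖ (h = 2/(-8 + 3) = 2/(-5) = 2*(-⅕) = -⅖ ≈ -0.40000)
b(N, K) = √(-⅖ + K)
b(4, -5)*((537 + 507) + d(1/(-14 + 20), 24)) = (√(-10 + 25*(-5))/5)*((537 + 507) + 1/(-14 + 20)) = (√(-10 - 125)/5)*(1044 + 1/6) = (√(-135)/5)*(1044 + ⅙) = ((3*I*√15)/5)*(6265/6) = (3*I*√15/5)*(6265/6) = 1253*I*√15/2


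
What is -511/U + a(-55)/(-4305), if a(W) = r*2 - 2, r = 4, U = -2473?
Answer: 728339/3548755 ≈ 0.20524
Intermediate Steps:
a(W) = 6 (a(W) = 4*2 - 2 = 8 - 2 = 6)
-511/U + a(-55)/(-4305) = -511/(-2473) + 6/(-4305) = -511*(-1/2473) + 6*(-1/4305) = 511/2473 - 2/1435 = 728339/3548755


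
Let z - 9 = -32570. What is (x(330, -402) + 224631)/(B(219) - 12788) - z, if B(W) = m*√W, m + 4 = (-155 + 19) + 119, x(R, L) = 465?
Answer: 5318772953117/163436365 + 4727016*√219/163436365 ≈ 32544.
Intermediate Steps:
z = -32561 (z = 9 - 32570 = -32561)
m = -21 (m = -4 + ((-155 + 19) + 119) = -4 + (-136 + 119) = -4 - 17 = -21)
B(W) = -21*√W
(x(330, -402) + 224631)/(B(219) - 12788) - z = (465 + 224631)/(-21*√219 - 12788) - 1*(-32561) = 225096/(-12788 - 21*√219) + 32561 = 32561 + 225096/(-12788 - 21*√219)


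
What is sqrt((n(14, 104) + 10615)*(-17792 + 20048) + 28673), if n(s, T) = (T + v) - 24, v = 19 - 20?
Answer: sqrt(24154337) ≈ 4914.7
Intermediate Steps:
v = -1
n(s, T) = -25 + T (n(s, T) = (T - 1) - 24 = (-1 + T) - 24 = -25 + T)
sqrt((n(14, 104) + 10615)*(-17792 + 20048) + 28673) = sqrt(((-25 + 104) + 10615)*(-17792 + 20048) + 28673) = sqrt((79 + 10615)*2256 + 28673) = sqrt(10694*2256 + 28673) = sqrt(24125664 + 28673) = sqrt(24154337)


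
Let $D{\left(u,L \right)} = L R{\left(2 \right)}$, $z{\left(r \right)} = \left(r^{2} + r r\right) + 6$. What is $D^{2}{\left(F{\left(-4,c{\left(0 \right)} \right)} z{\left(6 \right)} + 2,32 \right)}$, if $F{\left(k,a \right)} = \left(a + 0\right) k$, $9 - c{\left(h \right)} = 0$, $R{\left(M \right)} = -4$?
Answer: $16384$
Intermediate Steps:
$z{\left(r \right)} = 6 + 2 r^{2}$ ($z{\left(r \right)} = \left(r^{2} + r^{2}\right) + 6 = 2 r^{2} + 6 = 6 + 2 r^{2}$)
$c{\left(h \right)} = 9$ ($c{\left(h \right)} = 9 - 0 = 9 + 0 = 9$)
$F{\left(k,a \right)} = a k$
$D{\left(u,L \right)} = - 4 L$ ($D{\left(u,L \right)} = L \left(-4\right) = - 4 L$)
$D^{2}{\left(F{\left(-4,c{\left(0 \right)} \right)} z{\left(6 \right)} + 2,32 \right)} = \left(\left(-4\right) 32\right)^{2} = \left(-128\right)^{2} = 16384$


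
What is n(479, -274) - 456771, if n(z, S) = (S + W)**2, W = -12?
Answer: -374975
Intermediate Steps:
n(z, S) = (-12 + S)**2 (n(z, S) = (S - 12)**2 = (-12 + S)**2)
n(479, -274) - 456771 = (-12 - 274)**2 - 456771 = (-286)**2 - 456771 = 81796 - 456771 = -374975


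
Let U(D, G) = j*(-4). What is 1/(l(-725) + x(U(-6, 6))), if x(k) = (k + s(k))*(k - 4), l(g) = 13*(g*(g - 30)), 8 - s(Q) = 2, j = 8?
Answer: 1/7116811 ≈ 1.4051e-7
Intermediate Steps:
s(Q) = 6 (s(Q) = 8 - 1*2 = 8 - 2 = 6)
U(D, G) = -32 (U(D, G) = 8*(-4) = -32)
l(g) = 13*g*(-30 + g) (l(g) = 13*(g*(-30 + g)) = 13*g*(-30 + g))
x(k) = (-4 + k)*(6 + k) (x(k) = (k + 6)*(k - 4) = (6 + k)*(-4 + k) = (-4 + k)*(6 + k))
1/(l(-725) + x(U(-6, 6))) = 1/(13*(-725)*(-30 - 725) + (-24 + (-32)² + 2*(-32))) = 1/(13*(-725)*(-755) + (-24 + 1024 - 64)) = 1/(7115875 + 936) = 1/7116811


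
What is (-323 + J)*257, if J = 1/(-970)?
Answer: -80520927/970 ≈ -83011.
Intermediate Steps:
J = -1/970 ≈ -0.0010309
(-323 + J)*257 = (-323 - 1/970)*257 = -313311/970*257 = -80520927/970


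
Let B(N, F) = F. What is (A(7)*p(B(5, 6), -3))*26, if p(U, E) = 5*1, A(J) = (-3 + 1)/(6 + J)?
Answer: -20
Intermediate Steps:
A(J) = -2/(6 + J)
p(U, E) = 5
(A(7)*p(B(5, 6), -3))*26 = (-2/(6 + 7)*5)*26 = (-2/13*5)*26 = (-2*1/13*5)*26 = -2/13*5*26 = -10/13*26 = -20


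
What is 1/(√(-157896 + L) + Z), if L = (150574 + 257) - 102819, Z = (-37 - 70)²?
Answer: 11449/131189485 - 2*I*√27471/131189485 ≈ 8.7271e-5 - 2.5268e-6*I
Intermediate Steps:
Z = 11449 (Z = (-107)² = 11449)
L = 48012 (L = 150831 - 102819 = 48012)
1/(√(-157896 + L) + Z) = 1/(√(-157896 + 48012) + 11449) = 1/(√(-109884) + 11449) = 1/(2*I*√27471 + 11449) = 1/(11449 + 2*I*√27471)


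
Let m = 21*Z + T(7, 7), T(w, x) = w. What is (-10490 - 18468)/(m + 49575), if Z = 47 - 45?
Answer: -14479/24812 ≈ -0.58355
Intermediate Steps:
Z = 2
m = 49 (m = 21*2 + 7 = 42 + 7 = 49)
(-10490 - 18468)/(m + 49575) = (-10490 - 18468)/(49 + 49575) = -28958/49624 = -28958*1/49624 = -14479/24812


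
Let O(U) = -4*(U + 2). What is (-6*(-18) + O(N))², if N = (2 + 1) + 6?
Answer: 4096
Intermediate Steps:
N = 9 (N = 3 + 6 = 9)
O(U) = -8 - 4*U (O(U) = -4*(2 + U) = -8 - 4*U)
(-6*(-18) + O(N))² = (-6*(-18) + (-8 - 4*9))² = (108 + (-8 - 36))² = (108 - 44)² = 64² = 4096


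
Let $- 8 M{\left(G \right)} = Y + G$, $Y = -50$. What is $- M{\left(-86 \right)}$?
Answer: $-17$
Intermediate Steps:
$M{\left(G \right)} = \frac{25}{4} - \frac{G}{8}$ ($M{\left(G \right)} = - \frac{-50 + G}{8} = \frac{25}{4} - \frac{G}{8}$)
$- M{\left(-86 \right)} = - (\frac{25}{4} - - \frac{43}{4}) = - (\frac{25}{4} + \frac{43}{4}) = \left(-1\right) 17 = -17$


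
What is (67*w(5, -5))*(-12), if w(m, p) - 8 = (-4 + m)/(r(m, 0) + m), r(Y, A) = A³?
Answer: -32964/5 ≈ -6592.8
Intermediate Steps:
w(m, p) = 8 + (-4 + m)/m (w(m, p) = 8 + (-4 + m)/(0³ + m) = 8 + (-4 + m)/(0 + m) = 8 + (-4 + m)/m)
(67*w(5, -5))*(-12) = (67*(9 - 4/5))*(-12) = (67*(9 - 4*⅕))*(-12) = (67*(9 - ⅘))*(-12) = (67*(41/5))*(-12) = (2747/5)*(-12) = -32964/5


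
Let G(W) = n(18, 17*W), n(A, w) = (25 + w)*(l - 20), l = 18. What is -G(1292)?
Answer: 43978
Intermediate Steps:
n(A, w) = -50 - 2*w (n(A, w) = (25 + w)*(18 - 20) = (25 + w)*(-2) = -50 - 2*w)
G(W) = -50 - 34*W
-G(1292) = -(-50 - 34*1292) = -(-50 - 43928) = -1*(-43978) = 43978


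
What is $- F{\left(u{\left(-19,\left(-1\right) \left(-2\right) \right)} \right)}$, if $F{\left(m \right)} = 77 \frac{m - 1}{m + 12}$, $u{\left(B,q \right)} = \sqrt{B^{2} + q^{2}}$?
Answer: $- \frac{2233}{17} + \frac{77 \sqrt{365}}{17} \approx -44.819$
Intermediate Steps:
$F{\left(m \right)} = \frac{77 \left(-1 + m\right)}{12 + m}$ ($F{\left(m \right)} = 77 \frac{-1 + m}{12 + m} = \frac{77 \left(-1 + m\right)}{12 + m}$)
$- F{\left(u{\left(-19,\left(-1\right) \left(-2\right) \right)} \right)} = - \frac{77 \left(-1 + \sqrt{\left(-19\right)^{2} + \left(\left(-1\right) \left(-2\right)\right)^{2}}\right)}{12 + \sqrt{\left(-19\right)^{2} + \left(\left(-1\right) \left(-2\right)\right)^{2}}} = - \frac{77 \left(-1 + \sqrt{361 + 2^{2}}\right)}{12 + \sqrt{361 + 2^{2}}} = - \frac{77 \left(-1 + \sqrt{361 + 4}\right)}{12 + \sqrt{361 + 4}} = - \frac{77 \left(-1 + \sqrt{365}\right)}{12 + \sqrt{365}}$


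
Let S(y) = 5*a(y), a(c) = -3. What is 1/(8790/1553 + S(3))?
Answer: -1553/14505 ≈ -0.10707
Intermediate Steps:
S(y) = -15 (S(y) = 5*(-3) = -15)
1/(8790/1553 + S(3)) = 1/(8790/1553 - 15) = 1/(-14505/1553) = -1553/14505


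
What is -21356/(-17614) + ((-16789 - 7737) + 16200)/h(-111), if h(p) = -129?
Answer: 74704544/1136103 ≈ 65.755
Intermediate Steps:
-21356/(-17614) + ((-16789 - 7737) + 16200)/h(-111) = -21356/(-17614) + ((-16789 - 7737) + 16200)/(-129) = -21356*(-1/17614) + (-24526 + 16200)*(-1/129) = 10678/8807 - 8326*(-1/129) = 10678/8807 + 8326/129 = 74704544/1136103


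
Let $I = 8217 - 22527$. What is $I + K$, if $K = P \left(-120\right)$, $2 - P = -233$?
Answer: $-42510$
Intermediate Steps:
$P = 235$ ($P = 2 - -233 = 2 + 233 = 235$)
$I = -14310$
$K = -28200$ ($K = 235 \left(-120\right) = -28200$)
$I + K = -14310 - 28200 = -42510$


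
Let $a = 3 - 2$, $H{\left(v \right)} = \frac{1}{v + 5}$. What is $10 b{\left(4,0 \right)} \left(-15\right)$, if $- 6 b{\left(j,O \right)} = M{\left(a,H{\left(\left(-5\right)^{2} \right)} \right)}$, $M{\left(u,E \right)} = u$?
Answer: $25$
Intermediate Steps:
$H{\left(v \right)} = \frac{1}{5 + v}$
$a = 1$ ($a = 3 - 2 = 1$)
$b{\left(j,O \right)} = - \frac{1}{6}$ ($b{\left(j,O \right)} = \left(- \frac{1}{6}\right) 1 = - \frac{1}{6}$)
$10 b{\left(4,0 \right)} \left(-15\right) = 10 \left(- \frac{1}{6}\right) \left(-15\right) = \left(- \frac{5}{3}\right) \left(-15\right) = 25$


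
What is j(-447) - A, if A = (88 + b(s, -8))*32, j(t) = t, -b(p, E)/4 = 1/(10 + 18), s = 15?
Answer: -22809/7 ≈ -3258.4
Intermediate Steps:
b(p, E) = -1/7 (b(p, E) = -4/(10 + 18) = -4/28 = -4*1/28 = -1/7)
A = 19680/7 (A = (88 - 1/7)*32 = (615/7)*32 = 19680/7 ≈ 2811.4)
j(-447) - A = -447 - 1*19680/7 = -447 - 19680/7 = -22809/7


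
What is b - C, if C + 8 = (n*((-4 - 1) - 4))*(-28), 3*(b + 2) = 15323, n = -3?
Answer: 17609/3 ≈ 5869.7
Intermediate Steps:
b = 15317/3 (b = -2 + (⅓)*15323 = -2 + 15323/3 = 15317/3 ≈ 5105.7)
C = -764 (C = -8 - 3*((-4 - 1) - 4)*(-28) = -8 - 3*(-5 - 4)*(-28) = -8 - 3*(-9)*(-28) = -8 + 27*(-28) = -8 - 756 = -764)
b - C = 15317/3 - 1*(-764) = 15317/3 + 764 = 17609/3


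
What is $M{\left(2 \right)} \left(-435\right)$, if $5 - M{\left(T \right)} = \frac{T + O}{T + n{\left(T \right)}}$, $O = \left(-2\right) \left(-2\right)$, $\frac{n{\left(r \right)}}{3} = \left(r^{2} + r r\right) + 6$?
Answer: $- \frac{46545}{22} \approx -2115.7$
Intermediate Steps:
$n{\left(r \right)} = 18 + 6 r^{2}$ ($n{\left(r \right)} = 3 \left(\left(r^{2} + r r\right) + 6\right) = 3 \left(\left(r^{2} + r^{2}\right) + 6\right) = 3 \left(2 r^{2} + 6\right) = 3 \left(6 + 2 r^{2}\right) = 18 + 6 r^{2}$)
$O = 4$
$M{\left(T \right)} = 5 - \frac{4 + T}{18 + T + 6 T^{2}}$ ($M{\left(T \right)} = 5 - \frac{T + 4}{T + \left(18 + 6 T^{2}\right)} = 5 - \frac{4 + T}{18 + T + 6 T^{2}}$)
$M{\left(2 \right)} \left(-435\right) = \frac{2 \left(43 + 2 \cdot 2 + 15 \cdot 2^{2}\right)}{18 + 2 + 6 \cdot 2^{2}} \left(-435\right) = \frac{2 \left(43 + 4 + 15 \cdot 4\right)}{18 + 2 + 6 \cdot 4} \left(-435\right) = \frac{2 \left(43 + 4 + 60\right)}{18 + 2 + 24} \left(-435\right) = 2 \cdot \frac{1}{44} \cdot 107 \left(-435\right) = \frac{107}{22} \left(-435\right) = - \frac{46545}{22}$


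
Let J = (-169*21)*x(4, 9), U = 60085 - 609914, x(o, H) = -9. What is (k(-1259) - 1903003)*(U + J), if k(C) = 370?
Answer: 985350799104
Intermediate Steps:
U = -549829
J = 31941 (J = -169*21*(-9) = -3549*(-9) = 31941)
(k(-1259) - 1903003)*(U + J) = (370 - 1903003)*(-549829 + 31941) = -1902633*(-517888) = 985350799104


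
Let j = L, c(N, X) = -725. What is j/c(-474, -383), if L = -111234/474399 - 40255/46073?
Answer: 8073938609/5282104739025 ≈ 0.0015285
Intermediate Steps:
L = -8073938609/7285661709 (L = -111234*1/474399 - 40255*1/46073 = -37078/158133 - 40255/46073 = -8073938609/7285661709 ≈ -1.1082)
j = -8073938609/7285661709 ≈ -1.1082
j/c(-474, -383) = -8073938609/7285661709/(-725) = -8073938609/7285661709*(-1/725) = 8073938609/5282104739025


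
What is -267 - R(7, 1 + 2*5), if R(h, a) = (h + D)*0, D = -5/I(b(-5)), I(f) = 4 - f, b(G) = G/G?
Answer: -267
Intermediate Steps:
b(G) = 1
D = -5/3 (D = -5/(4 - 1*1) = -5/(4 - 1) = -5/3 ≈ -1.6667)
R(h, a) = 0 (R(h, a) = (h - 5/3)*0 = (-5/3 + h)*0 = 0)
-267 - R(7, 1 + 2*5) = -267 - 1*0 = -267 + 0 = -267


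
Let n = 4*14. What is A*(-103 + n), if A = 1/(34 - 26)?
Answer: -47/8 ≈ -5.8750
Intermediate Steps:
A = ⅛ (A = 1/8 = ⅛ ≈ 0.12500)
n = 56
A*(-103 + n) = (-103 + 56)/8 = (⅛)*(-47) = -47/8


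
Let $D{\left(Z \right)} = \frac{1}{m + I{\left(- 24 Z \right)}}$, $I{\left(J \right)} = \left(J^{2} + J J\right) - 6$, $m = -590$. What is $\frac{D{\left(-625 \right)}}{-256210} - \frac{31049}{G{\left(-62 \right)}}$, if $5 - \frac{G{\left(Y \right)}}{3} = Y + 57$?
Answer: $- \frac{357977418928168319}{345883041896520} \approx -1035.0$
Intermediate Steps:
$I{\left(J \right)} = -6 + 2 J^{2}$ ($I{\left(J \right)} = \left(J^{2} + J^{2}\right) - 6 = 2 J^{2} - 6 = -6 + 2 J^{2}$)
$D{\left(Z \right)} = \frac{1}{-596 + 1152 Z^{2}}$ ($D{\left(Z \right)} = \frac{1}{-590 + \left(-6 + 2 \left(- 24 Z\right)^{2}\right)} = \frac{1}{-590 + \left(-6 + 2 \cdot 576 Z^{2}\right)} = \frac{1}{-590 + \left(-6 + 1152 Z^{2}\right)} = \frac{1}{-596 + 1152 Z^{2}}$)
$G{\left(Y \right)} = -156 - 3 Y$ ($G{\left(Y \right)} = 15 - 3 \left(Y + 57\right) = 15 - 3 \left(57 + Y\right) = 15 - \left(171 + 3 Y\right) = -156 - 3 Y$)
$\frac{D{\left(-625 \right)}}{-256210} - \frac{31049}{G{\left(-62 \right)}} = \frac{\frac{1}{4} \frac{1}{-149 + 288 \left(-625\right)^{2}}}{-256210} - \frac{31049}{-156 - -186} = \frac{1}{4 \left(-149 + 288 \cdot 390625\right)} \left(- \frac{1}{256210}\right) - \frac{31049}{-156 + 186} = \frac{1}{4 \left(-149 + 112500000\right)} \left(- \frac{1}{256210}\right) - \frac{31049}{30} = \frac{1}{4 \cdot 112499851} \left(- \frac{1}{256210}\right) - \frac{31049}{30} = \frac{1}{4} \cdot \frac{1}{112499851} \left(- \frac{1}{256210}\right) - \frac{31049}{30} = \frac{1}{449999404} \left(- \frac{1}{256210}\right) - \frac{31049}{30} = - \frac{1}{115294347298840} - \frac{31049}{30} = - \frac{357977418928168319}{345883041896520}$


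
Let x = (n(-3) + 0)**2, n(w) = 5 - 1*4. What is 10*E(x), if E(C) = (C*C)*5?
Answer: 50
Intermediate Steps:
n(w) = 1 (n(w) = 5 - 4 = 1)
x = 1 (x = (1 + 0)**2 = 1**2 = 1)
E(C) = 5*C**2 (E(C) = C**2*5 = 5*C**2)
10*E(x) = 10*(5*1**2) = 10*(5*1) = 10*5 = 50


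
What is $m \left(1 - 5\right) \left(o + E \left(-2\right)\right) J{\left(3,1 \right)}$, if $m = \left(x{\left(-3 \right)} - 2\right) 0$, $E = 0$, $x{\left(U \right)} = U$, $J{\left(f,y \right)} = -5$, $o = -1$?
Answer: $0$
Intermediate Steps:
$m = 0$ ($m = \left(-3 - 2\right) 0 = \left(-5\right) 0 = 0$)
$m \left(1 - 5\right) \left(o + E \left(-2\right)\right) J{\left(3,1 \right)} = 0 \left(1 - 5\right) \left(-1 + 0 \left(-2\right)\right) \left(-5\right) = 0 \left(- 4 \left(-1 + 0\right)\right) \left(-5\right) = 0 \left(\left(-4\right) \left(-1\right)\right) \left(-5\right) = 0 \cdot 4 \left(-5\right) = 0 \left(-5\right) = 0$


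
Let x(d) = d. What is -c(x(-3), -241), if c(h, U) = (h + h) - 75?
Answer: 81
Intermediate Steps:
c(h, U) = -75 + 2*h (c(h, U) = 2*h - 75 = -75 + 2*h)
-c(x(-3), -241) = -(-75 + 2*(-3)) = -(-75 - 6) = -1*(-81) = 81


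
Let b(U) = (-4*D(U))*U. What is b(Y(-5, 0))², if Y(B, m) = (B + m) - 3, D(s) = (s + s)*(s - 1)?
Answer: 21233664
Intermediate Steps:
D(s) = 2*s*(-1 + s) (D(s) = (2*s)*(-1 + s) = 2*s*(-1 + s))
Y(B, m) = -3 + B + m
b(U) = -8*U²*(-1 + U) (b(U) = (-8*U*(-1 + U))*U = -8*U²*(-1 + U))
b(Y(-5, 0))² = (8*(-3 - 5 + 0)²*(1 - (-3 - 5 + 0)))² = (8*(-8)²*(1 - 1*(-8)))² = (8*64*(1 + 8))² = (8*64*9)² = 4608² = 21233664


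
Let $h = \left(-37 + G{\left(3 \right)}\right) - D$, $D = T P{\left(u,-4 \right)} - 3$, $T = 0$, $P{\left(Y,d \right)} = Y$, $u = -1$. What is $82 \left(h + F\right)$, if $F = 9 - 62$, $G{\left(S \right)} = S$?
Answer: $-6888$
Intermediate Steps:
$F = -53$
$D = -3$ ($D = 0 \left(-1\right) - 3 = 0 - 3 = -3$)
$h = -31$ ($h = \left(-37 + 3\right) - -3 = -34 + 3 = -31$)
$82 \left(h + F\right) = 82 \left(-31 - 53\right) = 82 \left(-84\right) = -6888$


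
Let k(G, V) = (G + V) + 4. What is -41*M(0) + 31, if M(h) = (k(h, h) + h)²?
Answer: -625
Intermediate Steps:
k(G, V) = 4 + G + V
M(h) = (4 + 3*h)² (M(h) = ((4 + h + h) + h)² = ((4 + 2*h) + h)² = (4 + 3*h)²)
-41*M(0) + 31 = -41*(4 + 3*0)² + 31 = -41*(4 + 0)² + 31 = -41*4² + 31 = -41*16 + 31 = -656 + 31 = -625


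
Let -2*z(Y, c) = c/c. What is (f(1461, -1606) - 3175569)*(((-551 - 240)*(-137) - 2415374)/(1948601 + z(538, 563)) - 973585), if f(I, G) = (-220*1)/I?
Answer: 2514785558906421904553/813401523 ≈ 3.0917e+12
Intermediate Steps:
f(I, G) = -220/I
z(Y, c) = -1/2 (z(Y, c) = -c/(2*c) = -1/2*1 = -1/2)
(f(1461, -1606) - 3175569)*(((-551 - 240)*(-137) - 2415374)/(1948601 + z(538, 563)) - 973585) = (-220/1461 - 3175569)*(((-551 - 240)*(-137) - 2415374)/(1948601 - 1/2) - 973585) = (-220*1/1461 - 3175569)*((-791*(-137) - 2415374)/(3897201/2) - 973585) = (-220/1461 - 3175569)*((108367 - 2415374)*(2/3897201) - 973585) = -4639506529*(-2307007*2/3897201 - 973585)/1461 = -4639506529*(-4614014/3897201 - 973585)/1461 = -4639506529/1461*(-3794261049599/3897201) = 2514785558906421904553/813401523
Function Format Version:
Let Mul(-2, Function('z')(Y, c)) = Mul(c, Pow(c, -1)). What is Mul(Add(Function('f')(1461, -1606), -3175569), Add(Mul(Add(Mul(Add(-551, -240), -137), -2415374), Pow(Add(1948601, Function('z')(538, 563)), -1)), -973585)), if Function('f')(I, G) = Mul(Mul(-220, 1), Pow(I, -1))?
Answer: Rational(2514785558906421904553, 813401523) ≈ 3.0917e+12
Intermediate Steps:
Function('f')(I, G) = Mul(-220, Pow(I, -1))
Function('z')(Y, c) = Rational(-1, 2) (Function('z')(Y, c) = Mul(Rational(-1, 2), Mul(c, Pow(c, -1))) = Mul(Rational(-1, 2), 1) = Rational(-1, 2))
Mul(Add(Function('f')(1461, -1606), -3175569), Add(Mul(Add(Mul(Add(-551, -240), -137), -2415374), Pow(Add(1948601, Function('z')(538, 563)), -1)), -973585)) = Mul(Add(Mul(-220, Pow(1461, -1)), -3175569), Add(Mul(Add(Mul(Add(-551, -240), -137), -2415374), Pow(Add(1948601, Rational(-1, 2)), -1)), -973585)) = Mul(Add(Mul(-220, Rational(1, 1461)), -3175569), Add(Mul(Add(Mul(-791, -137), -2415374), Pow(Rational(3897201, 2), -1)), -973585)) = Mul(Add(Rational(-220, 1461), -3175569), Add(Mul(Add(108367, -2415374), Rational(2, 3897201)), -973585)) = Mul(Rational(-4639506529, 1461), Add(Mul(-2307007, Rational(2, 3897201)), -973585)) = Mul(Rational(-4639506529, 1461), Add(Rational(-4614014, 3897201), -973585)) = Mul(Rational(-4639506529, 1461), Rational(-3794261049599, 3897201)) = Rational(2514785558906421904553, 813401523)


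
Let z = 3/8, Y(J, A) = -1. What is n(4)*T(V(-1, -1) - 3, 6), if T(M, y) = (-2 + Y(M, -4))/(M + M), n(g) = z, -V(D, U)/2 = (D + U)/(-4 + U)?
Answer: 45/304 ≈ 0.14803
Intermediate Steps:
V(D, U) = -2*(D + U)/(-4 + U)
z = 3/8 (z = 3*(1/8) = 3/8 ≈ 0.37500)
n(g) = 3/8
T(M, y) = -3/(2*M) (T(M, y) = (-2 - 1)/(M + M) = -3*1/(2*M) = -3/(2*M))
n(4)*T(V(-1, -1) - 3, 6) = 3*(-3/(2*(2*(-1*(-1) - 1*(-1))/(-4 - 1) - 3)))/8 = 3*(-3/(2*(2*(1 + 1)/(-5) - 3)))/8 = 3*(-3/(2*(2*(-1/5)*2 - 3)))/8 = 3*(-3/(2*(-4/5 - 3)))/8 = 3*(-3/(2*(-19/5)))/8 = 3*(-3/2*(-5/19))/8 = (3/8)*(15/38) = 45/304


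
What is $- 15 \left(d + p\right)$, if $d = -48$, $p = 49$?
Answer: $-15$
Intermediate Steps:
$- 15 \left(d + p\right) = - 15 \left(-48 + 49\right) = \left(-15\right) 1 = -15$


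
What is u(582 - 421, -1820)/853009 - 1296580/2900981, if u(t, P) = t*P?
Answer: -1956039861840/2474562901829 ≈ -0.79046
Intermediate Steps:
u(t, P) = P*t
u(582 - 421, -1820)/853009 - 1296580/2900981 = -1820*(582 - 421)/853009 - 1296580/2900981 = -1820*161*(1/853009) - 1296580*1/2900981 = -293020*1/853009 - 1296580/2900981 = -293020/853009 - 1296580/2900981 = -1956039861840/2474562901829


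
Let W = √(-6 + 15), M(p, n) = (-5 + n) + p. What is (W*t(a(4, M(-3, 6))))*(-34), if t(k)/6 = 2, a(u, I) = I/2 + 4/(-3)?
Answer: -1224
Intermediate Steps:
M(p, n) = -5 + n + p
a(u, I) = -4/3 + I/2 (a(u, I) = I*(½) + 4*(-⅓) = I/2 - 4/3 = -4/3 + I/2)
W = 3 (W = √9 = 3)
t(k) = 12 (t(k) = 6*2 = 12)
(W*t(a(4, M(-3, 6))))*(-34) = (3*12)*(-34) = 36*(-34) = -1224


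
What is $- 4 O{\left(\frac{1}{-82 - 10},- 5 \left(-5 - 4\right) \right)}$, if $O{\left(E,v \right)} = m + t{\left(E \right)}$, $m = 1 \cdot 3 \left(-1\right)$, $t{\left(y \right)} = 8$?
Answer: $-20$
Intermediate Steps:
$m = -3$ ($m = 3 \left(-1\right) = -3$)
$O{\left(E,v \right)} = 5$ ($O{\left(E,v \right)} = -3 + 8 = 5$)
$- 4 O{\left(\frac{1}{-82 - 10},- 5 \left(-5 - 4\right) \right)} = \left(-4\right) 5 = -20$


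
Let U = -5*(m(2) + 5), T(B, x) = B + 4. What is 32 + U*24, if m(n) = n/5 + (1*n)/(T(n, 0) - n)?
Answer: -676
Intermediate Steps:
T(B, x) = 4 + B
m(n) = 9*n/20 (m(n) = n/5 + (1*n)/((4 + n) - n) = n*(⅕) + n/4 = n/5 + n*(¼) = n/5 + n/4 = 9*n/20)
U = -59/2 (U = -5*((9/20)*2 + 5) = -5*(9/10 + 5) = -5*59/10 = -59/2 ≈ -29.500)
32 + U*24 = 32 - 59/2*24 = 32 - 708 = -676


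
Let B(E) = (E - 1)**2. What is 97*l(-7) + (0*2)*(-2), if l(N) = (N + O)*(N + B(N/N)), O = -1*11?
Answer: 12222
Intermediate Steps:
O = -11
B(E) = (-1 + E)**2
l(N) = N*(-11 + N) (l(N) = (N - 11)*(N + (-1 + N/N)**2) = (-11 + N)*(N + (-1 + 1)**2) = (-11 + N)*(N + 0**2) = (-11 + N)*(N + 0) = (-11 + N)*N = N*(-11 + N))
97*l(-7) + (0*2)*(-2) = 97*(-7*(-11 - 7)) + (0*2)*(-2) = 97*(-7*(-18)) + 0*(-2) = 97*126 + 0 = 12222 + 0 = 12222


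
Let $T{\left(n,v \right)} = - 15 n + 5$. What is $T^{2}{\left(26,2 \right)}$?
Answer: $148225$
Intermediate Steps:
$T{\left(n,v \right)} = 5 - 15 n$
$T^{2}{\left(26,2 \right)} = \left(5 - 390\right)^{2} = \left(-385\right)^{2} = 148225$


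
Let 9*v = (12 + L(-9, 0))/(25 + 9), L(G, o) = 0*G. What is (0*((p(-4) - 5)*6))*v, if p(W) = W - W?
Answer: 0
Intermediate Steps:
L(G, o) = 0
p(W) = 0
v = 2/51 (v = ((12 + 0)/(25 + 9))/9 = (12/34)/9 = (12*(1/34))/9 = (1/9)*(6/17) = 2/51 ≈ 0.039216)
(0*((p(-4) - 5)*6))*v = (0*((0 - 5)*6))*(2/51) = (0*(-5*6))*(2/51) = (0*(-30))*(2/51) = 0*(2/51) = 0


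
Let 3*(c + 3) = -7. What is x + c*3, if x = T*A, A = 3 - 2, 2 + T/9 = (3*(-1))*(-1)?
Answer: -7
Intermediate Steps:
T = 9 (T = -18 + 9*((3*(-1))*(-1)) = -18 + 9*(-3*(-1)) = -18 + 9*3 = -18 + 27 = 9)
A = 1
c = -16/3 (c = -3 + (⅓)*(-7) = -3 - 7/3 = -16/3 ≈ -5.3333)
x = 9 (x = 9*1 = 9)
x + c*3 = 9 - 16/3*3 = 9 - 16 = -7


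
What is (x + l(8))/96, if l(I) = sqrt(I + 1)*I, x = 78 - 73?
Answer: 29/96 ≈ 0.30208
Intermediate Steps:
x = 5
l(I) = I*sqrt(1 + I) (l(I) = sqrt(1 + I)*I = I*sqrt(1 + I))
(x + l(8))/96 = (5 + 8*sqrt(1 + 8))/96 = (5 + 8*sqrt(9))/96 = (5 + 8*3)/96 = (5 + 24)/96 = (1/96)*29 = 29/96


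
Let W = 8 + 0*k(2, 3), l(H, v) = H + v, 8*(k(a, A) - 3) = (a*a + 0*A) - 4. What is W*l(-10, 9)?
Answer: -8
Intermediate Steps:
k(a, A) = 5/2 + a**2/8 (k(a, A) = 3 + ((a*a + 0*A) - 4)/8 = 3 + ((a**2 + 0) - 4)/8 = 3 + (a**2 - 4)/8 = 3 + (-4 + a**2)/8 = 3 + (-1/2 + a**2/8) = 5/2 + a**2/8)
W = 8 (W = 8 + 0*(5/2 + (1/8)*2**2) = 8 + 0*(5/2 + (1/8)*4) = 8 + 0*(5/2 + 1/2) = 8 + 0*3 = 8 + 0 = 8)
W*l(-10, 9) = 8*(-10 + 9) = 8*(-1) = -8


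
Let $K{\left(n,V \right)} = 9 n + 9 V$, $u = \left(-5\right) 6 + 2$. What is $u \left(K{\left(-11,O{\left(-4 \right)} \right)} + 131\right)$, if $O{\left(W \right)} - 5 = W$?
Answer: $-1148$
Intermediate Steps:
$O{\left(W \right)} = 5 + W$
$u = -28$ ($u = -30 + 2 = -28$)
$K{\left(n,V \right)} = 9 V + 9 n$
$u \left(K{\left(-11,O{\left(-4 \right)} \right)} + 131\right) = - 28 \left(\left(9 \left(5 - 4\right) + 9 \left(-11\right)\right) + 131\right) = - 28 \left(\left(9 \cdot 1 - 99\right) + 131\right) = - 28 \left(\left(9 - 99\right) + 131\right) = - 28 \left(-90 + 131\right) = \left(-28\right) 41 = -1148$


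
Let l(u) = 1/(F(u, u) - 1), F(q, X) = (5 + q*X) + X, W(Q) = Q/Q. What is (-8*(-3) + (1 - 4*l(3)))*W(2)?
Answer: 99/4 ≈ 24.750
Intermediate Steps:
W(Q) = 1
F(q, X) = 5 + X + X*q (F(q, X) = (5 + X*q) + X = 5 + X + X*q)
l(u) = 1/(4 + u + u²) (l(u) = 1/((5 + u + u*u) - 1) = 1/((5 + u + u²) - 1) = 1/(4 + u + u²))
(-8*(-3) + (1 - 4*l(3)))*W(2) = (-8*(-3) + (1 - 4/(4 + 3 + 3²)))*1 = (24 + (1 - 4/(4 + 3 + 9)))*1 = (24 + (1 - 4/16))*1 = (24 + (1 - 4*1/16))*1 = (24 + (1 - ¼))*1 = (24 + ¾)*1 = (99/4)*1 = 99/4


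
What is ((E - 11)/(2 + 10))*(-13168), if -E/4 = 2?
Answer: 62548/3 ≈ 20849.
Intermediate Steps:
E = -8 (E = -4*2 = -8)
((E - 11)/(2 + 10))*(-13168) = ((-8 - 11)/(2 + 10))*(-13168) = -19/12*(-13168) = 62548/3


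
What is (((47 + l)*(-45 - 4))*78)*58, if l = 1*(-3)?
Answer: -9753744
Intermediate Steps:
l = -3
(((47 + l)*(-45 - 4))*78)*58 = (((47 - 3)*(-45 - 4))*78)*58 = ((44*(-49))*78)*58 = -2156*78*58 = -168168*58 = -9753744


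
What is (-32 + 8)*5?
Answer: -120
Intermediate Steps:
(-32 + 8)*5 = -24*5 = -120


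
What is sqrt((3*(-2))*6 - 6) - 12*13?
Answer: -156 + I*sqrt(42) ≈ -156.0 + 6.4807*I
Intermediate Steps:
sqrt((3*(-2))*6 - 6) - 12*13 = sqrt(-6*6 - 6) - 156 = sqrt(-36 - 6) - 156 = sqrt(-42) - 156 = I*sqrt(42) - 156 = -156 + I*sqrt(42)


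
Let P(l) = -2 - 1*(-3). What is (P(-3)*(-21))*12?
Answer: -252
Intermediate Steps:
P(l) = 1 (P(l) = -2 + 3 = 1)
(P(-3)*(-21))*12 = (1*(-21))*12 = -21*12 = -252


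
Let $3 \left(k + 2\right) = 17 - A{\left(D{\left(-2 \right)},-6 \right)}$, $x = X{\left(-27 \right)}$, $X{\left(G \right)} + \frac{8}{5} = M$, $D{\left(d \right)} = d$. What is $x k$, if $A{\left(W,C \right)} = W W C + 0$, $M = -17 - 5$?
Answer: $- \frac{826}{3} \approx -275.33$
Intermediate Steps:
$M = -22$
$A{\left(W,C \right)} = C W^{2}$ ($A{\left(W,C \right)} = W^{2} C + 0 = C W^{2} + 0 = C W^{2}$)
$X{\left(G \right)} = - \frac{118}{5}$ ($X{\left(G \right)} = - \frac{8}{5} - 22 = - \frac{118}{5}$)
$x = - \frac{118}{5} \approx -23.6$
$k = \frac{35}{3}$ ($k = -2 + \frac{17 - - 6 \left(-2\right)^{2}}{3} = -2 + \frac{17 - \left(-6\right) 4}{3} = -2 + \frac{17 - -24}{3} = -2 + \frac{17 + 24}{3} = -2 + \frac{1}{3} \cdot 41 = -2 + \frac{41}{3} = \frac{35}{3} \approx 11.667$)
$x k = \left(- \frac{118}{5}\right) \frac{35}{3} = - \frac{826}{3}$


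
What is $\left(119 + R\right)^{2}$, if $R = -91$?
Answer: $784$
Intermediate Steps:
$\left(119 + R\right)^{2} = \left(119 - 91\right)^{2} = 28^{2} = 784$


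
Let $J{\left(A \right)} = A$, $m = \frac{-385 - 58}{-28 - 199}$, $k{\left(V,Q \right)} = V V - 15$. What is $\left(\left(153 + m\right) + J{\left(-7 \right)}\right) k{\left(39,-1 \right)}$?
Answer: $\frac{50579010}{227} \approx 2.2282 \cdot 10^{5}$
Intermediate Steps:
$k{\left(V,Q \right)} = -15 + V^{2}$ ($k{\left(V,Q \right)} = V^{2} - 15 = -15 + V^{2}$)
$m = \frac{443}{227}$ ($m = - \frac{443}{-227} = \left(-443\right) \left(- \frac{1}{227}\right) = \frac{443}{227} \approx 1.9515$)
$\left(\left(153 + m\right) + J{\left(-7 \right)}\right) k{\left(39,-1 \right)} = \left(\left(153 + \frac{443}{227}\right) - 7\right) \left(-15 + 39^{2}\right) = \left(\frac{35174}{227} - 7\right) \left(-15 + 1521\right) = \frac{33585}{227} \cdot 1506 = \frac{50579010}{227}$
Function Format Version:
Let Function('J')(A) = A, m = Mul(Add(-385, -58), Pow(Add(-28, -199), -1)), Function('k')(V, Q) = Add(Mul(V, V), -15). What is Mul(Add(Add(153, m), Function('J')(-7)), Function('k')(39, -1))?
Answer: Rational(50579010, 227) ≈ 2.2282e+5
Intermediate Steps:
Function('k')(V, Q) = Add(-15, Pow(V, 2)) (Function('k')(V, Q) = Add(Pow(V, 2), -15) = Add(-15, Pow(V, 2)))
m = Rational(443, 227) (m = Mul(-443, Pow(-227, -1)) = Mul(-443, Rational(-1, 227)) = Rational(443, 227) ≈ 1.9515)
Mul(Add(Add(153, m), Function('J')(-7)), Function('k')(39, -1)) = Mul(Add(Add(153, Rational(443, 227)), -7), Add(-15, Pow(39, 2))) = Mul(Add(Rational(35174, 227), -7), Add(-15, 1521)) = Mul(Rational(33585, 227), 1506) = Rational(50579010, 227)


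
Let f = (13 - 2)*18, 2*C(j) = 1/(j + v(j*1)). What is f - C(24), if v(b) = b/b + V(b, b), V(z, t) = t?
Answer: 19403/98 ≈ 197.99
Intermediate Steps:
v(b) = 1 + b (v(b) = b/b + b = 1 + b)
C(j) = 1/(2*(1 + 2*j)) (C(j) = 1/(2*(j + (1 + j*1))) = 1/(2*(j + (1 + j))) = 1/(2*(1 + 2*j)))
f = 198 (f = 11*18 = 198)
f - C(24) = 198 - 1/(2*(1 + 2*24)) = 198 - 1/(2*(1 + 48)) = 198 - 1/(2*49) = 198 - 1*1/98 = 198 - 1/98 = 19403/98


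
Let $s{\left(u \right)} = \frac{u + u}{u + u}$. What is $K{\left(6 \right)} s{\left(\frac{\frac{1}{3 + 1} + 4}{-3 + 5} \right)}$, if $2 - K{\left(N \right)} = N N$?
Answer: $-34$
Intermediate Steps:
$K{\left(N \right)} = 2 - N^{2}$ ($K{\left(N \right)} = 2 - N N = 2 - N^{2}$)
$s{\left(u \right)} = 1$ ($s{\left(u \right)} = \frac{2 u}{2 u} = 2 u \frac{1}{2 u} = 1$)
$K{\left(6 \right)} s{\left(\frac{\frac{1}{3 + 1} + 4}{-3 + 5} \right)} = \left(2 - 6^{2}\right) 1 = \left(2 - 36\right) 1 = \left(-34\right) 1 = -34$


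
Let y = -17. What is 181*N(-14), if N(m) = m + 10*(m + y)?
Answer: -58644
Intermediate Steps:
N(m) = -170 + 11*m (N(m) = m + 10*(m - 17) = m + 10*(-17 + m) = m + (-170 + 10*m) = -170 + 11*m)
181*N(-14) = 181*(-170 + 11*(-14)) = 181*(-170 - 154) = 181*(-324) = -58644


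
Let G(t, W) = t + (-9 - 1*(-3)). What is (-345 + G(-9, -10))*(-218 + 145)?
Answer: 26280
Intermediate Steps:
G(t, W) = -6 + t (G(t, W) = t + (-9 + 3) = t - 6 = -6 + t)
(-345 + G(-9, -10))*(-218 + 145) = (-345 + (-6 - 9))*(-218 + 145) = (-345 - 15)*(-73) = -360*(-73) = 26280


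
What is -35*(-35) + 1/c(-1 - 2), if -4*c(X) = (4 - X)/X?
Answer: 8587/7 ≈ 1226.7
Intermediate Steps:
c(X) = -(4 - X)/(4*X)
-35*(-35) + 1/c(-1 - 2) = -35*(-35) + 1/((-4 + (-1 - 2))/(4*(-1 - 2))) = 1225 + 1/((1/4)*(-4 - 3)/(-3)) = 1225 + 1/((1/4)*(-1/3)*(-7)) = 1225 + 1/(7/12) = 1225 + 12/7 = 8587/7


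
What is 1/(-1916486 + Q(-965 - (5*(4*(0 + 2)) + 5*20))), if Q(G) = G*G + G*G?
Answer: 1/525564 ≈ 1.9027e-6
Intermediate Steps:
Q(G) = 2*G**2 (Q(G) = G**2 + G**2 = 2*G**2)
1/(-1916486 + Q(-965 - (5*(4*(0 + 2)) + 5*20))) = 1/(-1916486 + 2*(-965 - (5*(4*(0 + 2)) + 5*20))**2) = 1/(-1916486 + 2*(-965 - (5*(4*2) + 100))**2) = 1/(-1916486 + 2*(-965 - (5*8 + 100))**2) = 1/(-1916486 + 2*(-965 - (40 + 100))**2) = 1/(-1916486 + 2*(-965 - 1*140)**2) = 1/(-1916486 + 2*(-965 - 140)**2) = 1/(-1916486 + 2*(-1105)**2) = 1/(-1916486 + 2*1221025) = 1/(-1916486 + 2442050) = 1/525564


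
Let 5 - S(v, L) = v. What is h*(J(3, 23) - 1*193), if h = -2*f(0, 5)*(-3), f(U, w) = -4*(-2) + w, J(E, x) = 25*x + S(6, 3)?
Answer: 29718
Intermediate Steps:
S(v, L) = 5 - v
J(E, x) = -1 + 25*x (J(E, x) = 25*x + (5 - 1*6) = 25*x + (5 - 6) = 25*x - 1 = -1 + 25*x)
f(U, w) = 8 + w
h = 78 (h = -2*(8 + 5)*(-3) = -2*13*(-3) = -26*(-3) = 78)
h*(J(3, 23) - 1*193) = 78*((-1 + 25*23) - 1*193) = 78*((-1 + 575) - 193) = 78*(574 - 193) = 78*381 = 29718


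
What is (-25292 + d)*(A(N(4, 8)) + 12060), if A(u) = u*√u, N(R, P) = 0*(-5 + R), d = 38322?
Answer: 157141800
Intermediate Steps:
N(R, P) = 0
A(u) = u^(3/2)
(-25292 + d)*(A(N(4, 8)) + 12060) = (-25292 + 38322)*(0^(3/2) + 12060) = 13030*(0 + 12060) = 13030*12060 = 157141800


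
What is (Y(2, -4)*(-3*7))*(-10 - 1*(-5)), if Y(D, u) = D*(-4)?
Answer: -840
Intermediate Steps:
Y(D, u) = -4*D
(Y(2, -4)*(-3*7))*(-10 - 1*(-5)) = ((-4*2)*(-3*7))*(-10 - 1*(-5)) = (-8*(-21))*(-10 + 5) = 168*(-5) = -840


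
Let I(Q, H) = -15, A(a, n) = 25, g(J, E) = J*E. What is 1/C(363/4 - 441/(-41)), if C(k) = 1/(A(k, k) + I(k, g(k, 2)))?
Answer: 10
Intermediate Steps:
g(J, E) = E*J
C(k) = ⅒ (C(k) = 1/(25 - 15) = 1/10 = ⅒)
1/C(363/4 - 441/(-41)) = 1/(⅒) = 10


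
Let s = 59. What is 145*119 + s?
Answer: 17314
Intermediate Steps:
145*119 + s = 145*119 + 59 = 17255 + 59 = 17314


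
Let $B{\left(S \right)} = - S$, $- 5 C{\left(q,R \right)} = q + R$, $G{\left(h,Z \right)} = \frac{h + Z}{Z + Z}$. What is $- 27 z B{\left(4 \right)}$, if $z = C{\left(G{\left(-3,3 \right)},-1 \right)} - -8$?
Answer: $\frac{4428}{5} \approx 885.6$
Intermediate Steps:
$G{\left(h,Z \right)} = \frac{Z + h}{2 Z}$
$C{\left(q,R \right)} = - \frac{R}{5} - \frac{q}{5}$ ($C{\left(q,R \right)} = - \frac{q + R}{5} = - \frac{R + q}{5} = - \frac{R}{5} - \frac{q}{5}$)
$z = \frac{41}{5}$ ($z = \left(\left(- \frac{1}{5}\right) \left(-1\right) - \frac{\frac{1}{2} \cdot \frac{1}{3} \left(3 - 3\right)}{5}\right) - -8 = \left(\frac{1}{5} - \frac{\frac{1}{2} \cdot \frac{1}{3} \cdot 0}{5}\right) + 8 = \left(\frac{1}{5} - 0\right) + 8 = \left(\frac{1}{5} + 0\right) + 8 = \frac{1}{5} + 8 = \frac{41}{5} \approx 8.2$)
$- 27 z B{\left(4 \right)} = \left(-27\right) \frac{41}{5} \left(\left(-1\right) 4\right) = \left(- \frac{1107}{5}\right) \left(-4\right) = \frac{4428}{5}$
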